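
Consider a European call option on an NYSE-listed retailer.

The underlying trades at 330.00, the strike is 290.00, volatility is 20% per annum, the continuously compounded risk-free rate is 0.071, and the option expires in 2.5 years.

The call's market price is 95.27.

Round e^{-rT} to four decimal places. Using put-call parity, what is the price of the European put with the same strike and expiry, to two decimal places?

8.12

exp(−rT) = exp(−0.071·2.5) = 0.8374
Put-call parity: C − P = S − K·e^(−rT) = 330 − 290·0.8374 = 330 − 242.8460 = 87.1540
P = C − (C − P) = 95.27 − (87.1540) = 8.1160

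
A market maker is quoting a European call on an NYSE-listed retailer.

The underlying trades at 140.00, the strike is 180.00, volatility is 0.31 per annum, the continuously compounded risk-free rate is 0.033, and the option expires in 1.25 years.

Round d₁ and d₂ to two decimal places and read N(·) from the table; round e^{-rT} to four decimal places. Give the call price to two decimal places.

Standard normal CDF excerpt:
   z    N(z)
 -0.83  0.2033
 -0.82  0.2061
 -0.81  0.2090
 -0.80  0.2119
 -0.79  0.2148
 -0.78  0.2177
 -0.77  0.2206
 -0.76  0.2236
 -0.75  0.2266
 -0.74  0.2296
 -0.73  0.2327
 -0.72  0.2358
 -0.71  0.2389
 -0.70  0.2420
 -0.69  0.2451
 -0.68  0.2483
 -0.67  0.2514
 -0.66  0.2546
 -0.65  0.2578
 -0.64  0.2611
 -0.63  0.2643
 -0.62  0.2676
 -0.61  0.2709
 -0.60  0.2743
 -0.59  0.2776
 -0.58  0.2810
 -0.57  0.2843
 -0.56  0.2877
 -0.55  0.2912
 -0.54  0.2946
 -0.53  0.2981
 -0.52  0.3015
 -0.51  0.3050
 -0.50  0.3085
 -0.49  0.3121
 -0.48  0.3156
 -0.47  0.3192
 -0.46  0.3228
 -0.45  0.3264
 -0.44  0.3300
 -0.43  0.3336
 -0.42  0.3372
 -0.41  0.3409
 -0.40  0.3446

9.10

σ√T = 0.31 × 1.1180 = 0.3466
ln(S/K) + (r + σ²/2)T = ln(140/180) + (0.033 + 0.31²/2)·1.25 = -0.2513 + 0.1013 = -0.1500
d₁ = -0.1500 / 0.3466 = -0.4328 → -0.43
d₂ = d₁ − σ√T = -0.4328 − 0.3466 = -0.7794 → -0.78
e^(−rT) = e^(−0.033·1.25) = 0.9596
C = 140·N(-0.43) − 180·0.9596·N(-0.78) = 140·0.3336 − 180·0.9596·0.2177 = 46.7040 − 37.6029 = 9.1011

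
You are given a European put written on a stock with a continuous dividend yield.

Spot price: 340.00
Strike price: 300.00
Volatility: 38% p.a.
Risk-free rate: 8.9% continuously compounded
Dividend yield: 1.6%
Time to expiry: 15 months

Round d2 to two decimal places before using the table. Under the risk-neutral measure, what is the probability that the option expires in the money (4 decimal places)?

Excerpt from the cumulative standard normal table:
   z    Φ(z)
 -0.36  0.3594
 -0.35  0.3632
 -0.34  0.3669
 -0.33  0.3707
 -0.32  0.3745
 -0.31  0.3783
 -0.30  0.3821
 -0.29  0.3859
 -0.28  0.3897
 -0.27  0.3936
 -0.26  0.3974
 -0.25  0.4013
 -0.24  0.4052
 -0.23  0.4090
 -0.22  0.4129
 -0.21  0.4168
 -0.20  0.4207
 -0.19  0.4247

σ√T = 0.38·√1.25 = 0.4249
ln(S/K) + (r − q + σ²/2)T = ln(340/300) + (0.089 − 0.016 + 0.38²/2)·1.25 = 0.1252 + 0.1815 = 0.3067
d₁ = 0.3067 / 0.4249 = 0.7218 ⇒ 0.72
d₂ = d₁ − σ√T = 0.7218 − 0.4249 = 0.2970 ⇒ 0.30
Pr(exercise) under Q = N(−d₂) = N(-0.30) = 0.3821

0.3821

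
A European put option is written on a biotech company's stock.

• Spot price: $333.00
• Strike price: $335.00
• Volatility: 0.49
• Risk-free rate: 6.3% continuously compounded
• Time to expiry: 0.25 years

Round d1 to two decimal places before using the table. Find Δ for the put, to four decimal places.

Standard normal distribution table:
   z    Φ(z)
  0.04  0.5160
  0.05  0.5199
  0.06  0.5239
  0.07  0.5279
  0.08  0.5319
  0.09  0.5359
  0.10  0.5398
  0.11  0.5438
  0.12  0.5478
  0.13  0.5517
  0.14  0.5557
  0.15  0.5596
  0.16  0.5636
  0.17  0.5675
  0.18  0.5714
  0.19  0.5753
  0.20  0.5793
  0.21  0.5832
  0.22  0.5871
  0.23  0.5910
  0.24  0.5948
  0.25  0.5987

σ√T = 0.49·√0.25 = 0.2450
d₁ = [ln(333/335) + (0.063 + 0.49²/2)·0.25] / 0.2450 = [-0.0060 + 0.0458] / 0.2450 = 0.1623 → 0.16
N(d₁) = N(0.16) = 0.5636
Δ_put = N(d₁) − 1 = 0.5636 − 1 = -0.4364

-0.4364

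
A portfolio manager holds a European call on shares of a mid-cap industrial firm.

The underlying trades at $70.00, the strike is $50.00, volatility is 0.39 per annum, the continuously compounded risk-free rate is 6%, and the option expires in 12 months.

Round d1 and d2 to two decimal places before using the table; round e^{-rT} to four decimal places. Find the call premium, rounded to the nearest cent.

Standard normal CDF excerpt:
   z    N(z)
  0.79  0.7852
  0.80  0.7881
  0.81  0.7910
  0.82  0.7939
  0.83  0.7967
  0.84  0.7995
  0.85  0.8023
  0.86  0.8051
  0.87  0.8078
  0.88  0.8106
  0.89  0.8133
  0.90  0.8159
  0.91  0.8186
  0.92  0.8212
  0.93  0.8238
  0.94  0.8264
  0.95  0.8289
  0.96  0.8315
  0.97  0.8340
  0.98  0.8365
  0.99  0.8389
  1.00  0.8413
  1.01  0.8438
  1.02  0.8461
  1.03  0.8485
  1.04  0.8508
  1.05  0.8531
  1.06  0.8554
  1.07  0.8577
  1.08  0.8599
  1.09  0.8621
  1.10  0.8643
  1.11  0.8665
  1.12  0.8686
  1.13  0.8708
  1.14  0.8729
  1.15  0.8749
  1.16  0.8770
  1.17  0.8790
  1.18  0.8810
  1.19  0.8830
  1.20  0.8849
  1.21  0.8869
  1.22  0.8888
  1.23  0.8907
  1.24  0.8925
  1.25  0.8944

$24.70

T = 1;  σ√T = 0.3900
d₁ = [ln(70/50) + (0.06 + 0.39²/2)·1] / 0.3900 = [0.3365 + 0.1361] / 0.3900 = 1.2116 ⇒ 1.21
d₂ = d₁ − σ√T = 1.2116 − 0.3900 = 0.8216 ⇒ 0.82
exp(−rT) = exp(−0.06·1) = 0.9418
N(d₁) = N(1.21) = 0.8869;  N(d₂) = N(0.82) = 0.7939
C = 70·0.8869 − 50·0.9418·0.7939 = 62.0830 − 37.3848 = 24.6982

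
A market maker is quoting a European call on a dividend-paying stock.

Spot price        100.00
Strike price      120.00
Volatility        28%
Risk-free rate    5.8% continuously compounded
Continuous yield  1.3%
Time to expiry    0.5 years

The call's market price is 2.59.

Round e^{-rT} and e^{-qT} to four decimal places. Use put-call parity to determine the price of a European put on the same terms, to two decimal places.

exp(−qT) = exp(−0.013·0.5) = 0.9935;  exp(−rT) = exp(−0.058·0.5) = 0.9714
Put-call parity: C − P = S·e^(−qT) − K·e^(−rT) = 100·0.9935 − 120·0.9714 = 99.3500 − 116.5680 = -17.2180
P = C − (C − P) = 2.59 − (-17.2180) = 19.8080

19.81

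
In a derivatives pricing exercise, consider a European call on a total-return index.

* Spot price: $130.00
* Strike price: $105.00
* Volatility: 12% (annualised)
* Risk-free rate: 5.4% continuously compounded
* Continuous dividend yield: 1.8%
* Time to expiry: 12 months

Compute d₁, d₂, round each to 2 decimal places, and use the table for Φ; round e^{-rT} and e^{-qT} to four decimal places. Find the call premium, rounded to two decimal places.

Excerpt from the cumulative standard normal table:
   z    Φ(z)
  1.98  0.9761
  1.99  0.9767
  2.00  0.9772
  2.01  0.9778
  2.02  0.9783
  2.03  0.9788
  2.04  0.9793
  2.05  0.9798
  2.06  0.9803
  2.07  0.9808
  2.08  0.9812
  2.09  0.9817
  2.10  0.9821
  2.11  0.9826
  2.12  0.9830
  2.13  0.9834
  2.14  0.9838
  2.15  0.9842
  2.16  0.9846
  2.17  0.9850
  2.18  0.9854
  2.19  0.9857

σ√T = 0.12 × 1.0000 = 0.1200
ln(S/K) + (r − q + σ²/2)T = ln(130/105) + (0.054 − 0.018 + 0.12²/2)·1 = 0.2136 + 0.0432 = 0.2568
d₁ = 0.2568 / 0.1200 = 2.1398 which rounds to 2.14
d₂ = d₁ − σ√T = 2.1398 − 0.1200 = 2.0198 which rounds to 2.02
e^(−qT) = e^(−0.018·1) = 0.9822;  e^(−rT) = e^(−0.054·1) = 0.9474
N(d₁) = N(2.14) = 0.9838;  N(d₂) = N(2.02) = 0.9783
C = 130·0.9822·0.9838 − 105·0.9474·0.9783 = 125.6175 − 97.3183 = 28.2991

$28.30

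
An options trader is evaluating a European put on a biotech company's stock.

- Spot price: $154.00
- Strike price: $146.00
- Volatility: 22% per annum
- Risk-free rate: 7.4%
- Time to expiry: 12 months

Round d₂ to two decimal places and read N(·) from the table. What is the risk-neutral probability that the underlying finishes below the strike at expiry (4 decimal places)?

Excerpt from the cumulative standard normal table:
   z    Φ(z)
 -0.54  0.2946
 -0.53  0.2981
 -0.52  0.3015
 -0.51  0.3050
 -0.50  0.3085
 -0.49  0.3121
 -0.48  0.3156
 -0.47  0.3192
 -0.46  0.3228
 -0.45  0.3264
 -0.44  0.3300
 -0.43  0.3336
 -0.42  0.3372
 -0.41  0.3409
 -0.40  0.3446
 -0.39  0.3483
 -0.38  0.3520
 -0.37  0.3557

σ√T = 0.22·√1 = 0.2200
d₁ = [ln(154/146) + (0.074 + 0.22²/2)·1] / 0.2200 = [0.0533 + 0.0982] / 0.2200 = 0.6888 ⇒ 0.69
d₂ = d₁ − σ√T = 0.6888 − 0.2200 = 0.4688 ⇒ 0.47
Pr(exercise) under Q = N(−d₂) = N(-0.47) = 0.3192

0.3192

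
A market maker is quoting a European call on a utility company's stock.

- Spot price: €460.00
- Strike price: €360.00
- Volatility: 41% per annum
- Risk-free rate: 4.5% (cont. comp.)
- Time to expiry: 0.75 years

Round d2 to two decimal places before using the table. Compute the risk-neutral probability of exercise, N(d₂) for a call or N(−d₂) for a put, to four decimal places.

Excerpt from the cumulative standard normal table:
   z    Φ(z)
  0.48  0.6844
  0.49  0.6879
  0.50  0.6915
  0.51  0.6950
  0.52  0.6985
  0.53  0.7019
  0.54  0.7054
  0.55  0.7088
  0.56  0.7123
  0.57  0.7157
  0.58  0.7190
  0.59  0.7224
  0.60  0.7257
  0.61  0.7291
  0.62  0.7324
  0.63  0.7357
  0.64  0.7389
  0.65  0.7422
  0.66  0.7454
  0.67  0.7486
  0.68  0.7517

T = 0.75;  σ√T = 0.3551
d₁ = [ln(460/360) + (0.045 + 0.41²/2)·0.75] / 0.3551 = [0.2451 + 0.0968] / 0.3551 = 0.9629 → 0.96
d₂ = d₁ − σ√T = 0.9629 − 0.3551 = 0.6079 → 0.61
Pr(exercise) under Q = N(d₂) = 0.7291

0.7291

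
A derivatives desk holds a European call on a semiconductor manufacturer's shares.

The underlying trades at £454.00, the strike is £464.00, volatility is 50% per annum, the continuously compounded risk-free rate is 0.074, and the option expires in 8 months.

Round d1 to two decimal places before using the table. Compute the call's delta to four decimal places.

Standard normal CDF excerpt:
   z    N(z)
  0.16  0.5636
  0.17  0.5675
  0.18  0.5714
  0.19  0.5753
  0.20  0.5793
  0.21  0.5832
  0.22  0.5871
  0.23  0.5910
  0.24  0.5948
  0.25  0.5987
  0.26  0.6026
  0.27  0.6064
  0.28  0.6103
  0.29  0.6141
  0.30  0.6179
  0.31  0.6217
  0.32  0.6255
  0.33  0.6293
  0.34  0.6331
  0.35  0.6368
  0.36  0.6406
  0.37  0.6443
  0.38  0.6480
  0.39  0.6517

T = 0.6667;  σ√T = 0.4082
d₁ = [ln(454/464) + (0.074 + ½·0.5²)·0.6667] / (σ√T) = (-0.0218 + 0.1327) / 0.4082 = 0.2716 ⇒ 0.27
N(d₁) = N(0.27) = 0.6064
Δ_call = N(d₁) = 0.6064

0.6064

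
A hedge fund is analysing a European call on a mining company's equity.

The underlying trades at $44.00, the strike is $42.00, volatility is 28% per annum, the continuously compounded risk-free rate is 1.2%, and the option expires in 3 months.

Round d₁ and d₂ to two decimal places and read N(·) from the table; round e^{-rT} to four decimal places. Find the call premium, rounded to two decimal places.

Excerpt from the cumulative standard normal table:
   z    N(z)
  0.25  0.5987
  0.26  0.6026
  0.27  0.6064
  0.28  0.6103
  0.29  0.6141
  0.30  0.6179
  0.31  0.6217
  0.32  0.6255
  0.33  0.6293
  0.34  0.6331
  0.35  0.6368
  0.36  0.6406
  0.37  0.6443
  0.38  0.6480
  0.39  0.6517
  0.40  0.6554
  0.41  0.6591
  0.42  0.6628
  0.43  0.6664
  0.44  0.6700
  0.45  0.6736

T = 0.25;  σ√T = 0.1400
d₁ = [ln(44/42) + (0.012 + 0.28²/2)·0.25] / 0.1400 = [0.0465 + 0.0128] / 0.1400 = 0.4237 ⇒ 0.42
d₂ = d₁ − σ√T = 0.4237 − 0.1400 = 0.2837 ⇒ 0.28
e^(−rT) = e^(−0.012·0.25) = 0.9970
N(d₁) = N(0.42) = 0.6628;  N(d₂) = N(0.28) = 0.6103
C = 44·0.6628 − 42·0.9970·0.6103 = 29.1632 − 25.5557 = 3.6075

$3.61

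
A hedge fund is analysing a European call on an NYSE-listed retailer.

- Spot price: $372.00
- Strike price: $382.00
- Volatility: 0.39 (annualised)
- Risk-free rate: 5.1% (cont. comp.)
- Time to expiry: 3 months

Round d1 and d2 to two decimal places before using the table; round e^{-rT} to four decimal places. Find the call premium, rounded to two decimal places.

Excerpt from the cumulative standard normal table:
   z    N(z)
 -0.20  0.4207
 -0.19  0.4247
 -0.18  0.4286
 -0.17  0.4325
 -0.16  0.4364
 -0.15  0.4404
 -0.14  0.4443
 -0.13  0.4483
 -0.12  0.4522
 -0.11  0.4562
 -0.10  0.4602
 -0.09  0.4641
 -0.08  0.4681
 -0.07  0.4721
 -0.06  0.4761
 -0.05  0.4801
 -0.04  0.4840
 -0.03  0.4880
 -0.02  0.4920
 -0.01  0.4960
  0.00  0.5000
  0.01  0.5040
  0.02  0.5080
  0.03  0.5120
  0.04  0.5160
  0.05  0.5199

$27.35

σ√T = 0.39 × 0.5000 = 0.1950
d₁ = [ln(372/382) + (0.051 + 0.39²/2)·0.25] / 0.1950 = [-0.0265 + 0.0318] / 0.1950 = 0.0268 ⇒ 0.03
d₂ = d₁ − σ√T = 0.0268 − 0.1950 = -0.1682 ⇒ -0.17
e^(−rT) = e^(−0.051·0.25) = 0.9873
N(d₁) = N(0.03) = 0.5120;  N(d₂) = N(-0.17) = 0.4325
C = 372·0.5120 − 382·0.9873·0.4325 = 190.4640 − 163.1168 = 27.3472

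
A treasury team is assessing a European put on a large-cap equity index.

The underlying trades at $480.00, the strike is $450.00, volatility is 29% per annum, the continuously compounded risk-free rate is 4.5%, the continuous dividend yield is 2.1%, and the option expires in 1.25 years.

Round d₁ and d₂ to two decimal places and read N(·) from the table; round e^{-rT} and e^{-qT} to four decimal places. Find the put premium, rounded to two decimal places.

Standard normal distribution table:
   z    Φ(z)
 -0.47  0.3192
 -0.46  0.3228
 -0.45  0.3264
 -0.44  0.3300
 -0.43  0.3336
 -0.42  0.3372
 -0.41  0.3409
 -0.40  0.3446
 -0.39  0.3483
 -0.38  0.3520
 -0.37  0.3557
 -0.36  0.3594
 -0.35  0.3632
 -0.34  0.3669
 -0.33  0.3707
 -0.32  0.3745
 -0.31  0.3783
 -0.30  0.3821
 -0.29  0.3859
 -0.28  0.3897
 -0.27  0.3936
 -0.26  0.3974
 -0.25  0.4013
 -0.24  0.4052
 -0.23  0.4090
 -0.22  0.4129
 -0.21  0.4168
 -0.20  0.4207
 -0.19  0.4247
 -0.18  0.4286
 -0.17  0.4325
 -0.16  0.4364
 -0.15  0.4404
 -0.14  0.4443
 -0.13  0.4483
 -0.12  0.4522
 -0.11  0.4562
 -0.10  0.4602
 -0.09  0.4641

σ√T = 0.29·√1.25 = 0.3242
ln(S/K) + (r − q + σ²/2)T = ln(480/450) + (0.045 − 0.021 + 0.29²/2)·1.25 = 0.0645 + 0.0826 = 0.1471
d₁ = 0.1471 / 0.3242 = 0.4537 → 0.45
d₂ = d₁ − σ√T = 0.4537 − 0.3242 = 0.1295 → 0.13
e^(−qT) = e^(−0.021·1.25) = 0.9741;  e^(−rT) = e^(−0.045·1.25) = 0.9453
N(−d₂) = N(-0.13) = 0.4483;  N(−d₁) = N(-0.45) = 0.3264
P = 450·0.9453·0.4483 − 480·0.9741·0.3264 = 190.7001 − 152.6142 = 38.0859

$38.09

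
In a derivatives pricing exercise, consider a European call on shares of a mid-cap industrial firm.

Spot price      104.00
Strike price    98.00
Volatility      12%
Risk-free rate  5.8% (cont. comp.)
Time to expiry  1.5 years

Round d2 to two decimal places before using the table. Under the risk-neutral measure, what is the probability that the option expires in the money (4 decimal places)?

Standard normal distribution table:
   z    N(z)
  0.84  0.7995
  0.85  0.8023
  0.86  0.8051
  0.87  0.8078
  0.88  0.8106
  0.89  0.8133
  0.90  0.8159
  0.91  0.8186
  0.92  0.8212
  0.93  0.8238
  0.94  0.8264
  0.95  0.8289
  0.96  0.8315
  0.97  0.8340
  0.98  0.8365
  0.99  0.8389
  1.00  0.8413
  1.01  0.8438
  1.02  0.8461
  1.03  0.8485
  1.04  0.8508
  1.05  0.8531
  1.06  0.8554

0.8212

σ√T = 0.12 × 1.2247 = 0.1470
d₁ = [ln(104/98) + (0.058 + ½·0.12²)·1.5] / (σ√T) = (0.0594 + 0.0978) / 0.1470 = 1.0698 ≈ 1.07
d₂ = 1.0698 − 0.1470 = 0.9228 ≈ 0.92
Risk-neutral Pr[S_T > K] = N(d₂) = N(0.92) = 0.8212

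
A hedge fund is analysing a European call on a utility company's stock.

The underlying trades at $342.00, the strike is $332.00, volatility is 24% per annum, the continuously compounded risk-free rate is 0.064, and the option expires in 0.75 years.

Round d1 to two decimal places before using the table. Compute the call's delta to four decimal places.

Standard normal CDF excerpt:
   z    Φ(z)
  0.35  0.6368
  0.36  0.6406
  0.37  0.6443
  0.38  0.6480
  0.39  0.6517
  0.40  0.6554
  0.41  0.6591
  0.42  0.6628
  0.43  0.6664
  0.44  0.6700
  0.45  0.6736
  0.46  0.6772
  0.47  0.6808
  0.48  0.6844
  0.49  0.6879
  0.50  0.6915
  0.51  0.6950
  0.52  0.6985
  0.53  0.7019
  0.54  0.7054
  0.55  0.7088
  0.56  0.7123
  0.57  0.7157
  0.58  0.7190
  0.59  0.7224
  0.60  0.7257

0.6844

σ√T = 0.24·√0.75 = 0.2078
d₁ = [ln(342/332) + (0.064 + 0.24²/2)·0.75] / 0.2078 = [0.0297 + 0.0696] / 0.2078 = 0.4776 ≈ 0.48
N(d₁) = N(0.48) = 0.6844
Δ_call = N(d₁) = 0.6844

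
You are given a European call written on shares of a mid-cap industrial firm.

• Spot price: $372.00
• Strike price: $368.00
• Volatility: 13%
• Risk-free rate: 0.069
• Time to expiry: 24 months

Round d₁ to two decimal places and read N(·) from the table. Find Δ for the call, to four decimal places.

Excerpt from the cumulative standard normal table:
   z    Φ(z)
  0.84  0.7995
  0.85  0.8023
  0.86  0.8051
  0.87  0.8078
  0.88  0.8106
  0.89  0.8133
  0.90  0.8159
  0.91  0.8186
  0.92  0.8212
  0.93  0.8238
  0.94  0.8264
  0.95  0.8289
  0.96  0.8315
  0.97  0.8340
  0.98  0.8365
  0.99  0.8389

0.8159

σ√T = 0.13 × 1.4142 = 0.1838
ln(S/K) + (r + σ²/2)T = ln(372/368) + (0.069 + 0.13²/2)·2 = 0.0108 + 0.1549 = 0.1657
d₁ = 0.1657 / 0.1838 = 0.9013 ⇒ 0.90
N(d₁) = N(0.90) = 0.8159
Δ_call = N(d₁) = 0.8159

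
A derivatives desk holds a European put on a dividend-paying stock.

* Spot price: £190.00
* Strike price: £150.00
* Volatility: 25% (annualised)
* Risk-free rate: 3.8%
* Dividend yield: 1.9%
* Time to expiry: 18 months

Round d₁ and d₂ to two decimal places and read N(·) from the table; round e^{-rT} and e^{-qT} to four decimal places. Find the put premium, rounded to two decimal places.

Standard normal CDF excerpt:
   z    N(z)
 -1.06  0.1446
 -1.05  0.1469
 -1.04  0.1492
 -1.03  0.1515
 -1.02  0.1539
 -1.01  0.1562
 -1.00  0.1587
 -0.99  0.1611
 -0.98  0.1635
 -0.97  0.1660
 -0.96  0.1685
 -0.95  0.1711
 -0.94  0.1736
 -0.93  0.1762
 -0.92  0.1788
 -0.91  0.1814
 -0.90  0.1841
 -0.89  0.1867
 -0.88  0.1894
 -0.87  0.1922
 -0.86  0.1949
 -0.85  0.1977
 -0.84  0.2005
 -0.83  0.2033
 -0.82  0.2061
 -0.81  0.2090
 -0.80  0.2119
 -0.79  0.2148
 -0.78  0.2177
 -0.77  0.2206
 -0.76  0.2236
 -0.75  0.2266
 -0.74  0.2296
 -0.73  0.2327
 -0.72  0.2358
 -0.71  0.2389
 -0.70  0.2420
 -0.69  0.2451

£5.43

σ√T = 0.25 × 1.2247 = 0.3062
d₁ = [ln(190/150) + (0.038 − 0.019 + 0.25²/2)·1.5] / 0.3062 = [0.2364 + 0.0754] / 0.3062 = 1.0182 which rounds to 1.02
d₂ = d₁ − σ√T = 1.0182 − 0.3062 = 0.7120 which rounds to 0.71
exp(−qT) = exp(−0.019·1.5) = 0.9719;  exp(−rT) = exp(−0.038·1.5) = 0.9446
N(−d₂) = N(-0.71) = 0.2389;  N(−d₁) = N(-1.02) = 0.1539
P = 150·0.9446·0.2389 − 190·0.9719·0.1539 = 33.8497 − 28.4193 = 5.4304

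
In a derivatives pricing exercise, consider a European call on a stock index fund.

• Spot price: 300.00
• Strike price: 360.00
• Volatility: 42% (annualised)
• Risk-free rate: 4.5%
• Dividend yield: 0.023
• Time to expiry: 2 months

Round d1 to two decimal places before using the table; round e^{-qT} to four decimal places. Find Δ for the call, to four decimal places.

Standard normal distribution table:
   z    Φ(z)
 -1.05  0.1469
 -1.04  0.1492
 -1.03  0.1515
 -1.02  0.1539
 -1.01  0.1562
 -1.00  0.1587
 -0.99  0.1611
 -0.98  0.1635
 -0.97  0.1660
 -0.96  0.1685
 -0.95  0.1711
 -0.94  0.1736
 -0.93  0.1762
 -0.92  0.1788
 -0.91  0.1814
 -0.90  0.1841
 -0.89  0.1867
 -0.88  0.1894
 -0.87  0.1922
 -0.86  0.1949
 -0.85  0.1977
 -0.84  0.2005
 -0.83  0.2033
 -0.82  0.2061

0.1679

σ√T = 0.42 × 0.4082 = 0.1715
d₁ = [ln(300/360) + (0.045 − 0.023 + 0.42²/2)·0.1667] / 0.1715 = [-0.1823 + 0.0184] / 0.1715 = -0.9562 ≈ -0.96
N(d₁) = N(-0.96) = 0.1685
Δ_call = exp(−qT)·N(d₁) = 0.9962·0.1685 = 0.1679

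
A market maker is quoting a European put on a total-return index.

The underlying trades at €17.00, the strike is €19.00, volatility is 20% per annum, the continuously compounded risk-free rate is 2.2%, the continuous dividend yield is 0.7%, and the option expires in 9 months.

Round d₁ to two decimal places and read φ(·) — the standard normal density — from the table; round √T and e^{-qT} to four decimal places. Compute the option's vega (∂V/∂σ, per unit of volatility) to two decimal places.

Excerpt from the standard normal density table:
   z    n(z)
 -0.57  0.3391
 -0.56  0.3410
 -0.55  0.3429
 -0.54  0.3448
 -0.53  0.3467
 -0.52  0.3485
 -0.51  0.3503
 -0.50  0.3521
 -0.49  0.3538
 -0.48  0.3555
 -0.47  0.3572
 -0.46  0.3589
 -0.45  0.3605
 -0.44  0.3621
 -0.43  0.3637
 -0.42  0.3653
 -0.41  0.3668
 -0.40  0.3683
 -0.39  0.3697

σ√T = 0.2·√0.75 = 0.1732
d₁ = [ln(17/19) + (0.022 − 0.007 + ½·0.2²)·0.75] / (σ√T) = (-0.1112 + 0.0263) / 0.1732 = -0.4906 → -0.49
√T = √0.75 = 0.8660
φ(d₁) = φ(-0.49) = 0.3538
e^(−qT) = e^(−0.007·0.75) = 0.9948
vega = S·e^(−qT)·φ(d₁)·√T = 17·0.9948·0.3538·0.8660 = 5.1816

5.18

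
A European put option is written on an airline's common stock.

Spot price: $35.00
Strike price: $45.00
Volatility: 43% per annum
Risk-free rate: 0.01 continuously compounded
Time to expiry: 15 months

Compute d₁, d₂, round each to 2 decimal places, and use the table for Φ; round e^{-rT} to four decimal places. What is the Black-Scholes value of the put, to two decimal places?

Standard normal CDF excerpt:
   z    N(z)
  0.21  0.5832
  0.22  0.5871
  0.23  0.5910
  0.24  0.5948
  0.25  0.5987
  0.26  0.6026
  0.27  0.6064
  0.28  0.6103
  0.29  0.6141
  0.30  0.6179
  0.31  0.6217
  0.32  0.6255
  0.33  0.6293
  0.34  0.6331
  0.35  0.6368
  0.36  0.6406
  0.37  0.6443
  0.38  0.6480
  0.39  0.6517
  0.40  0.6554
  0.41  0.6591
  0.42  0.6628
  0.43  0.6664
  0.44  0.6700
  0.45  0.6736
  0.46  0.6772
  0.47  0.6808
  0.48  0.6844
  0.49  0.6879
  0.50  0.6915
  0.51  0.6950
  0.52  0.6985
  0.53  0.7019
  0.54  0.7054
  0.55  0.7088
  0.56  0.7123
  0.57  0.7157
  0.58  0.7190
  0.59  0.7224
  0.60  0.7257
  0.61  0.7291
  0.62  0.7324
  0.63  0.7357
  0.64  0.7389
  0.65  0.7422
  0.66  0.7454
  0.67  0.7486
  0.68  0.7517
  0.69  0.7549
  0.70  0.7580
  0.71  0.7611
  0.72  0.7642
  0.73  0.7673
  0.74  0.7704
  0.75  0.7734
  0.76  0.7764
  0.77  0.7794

$13.15

σ√T = 0.43·√1.25 = 0.4808
d₁ = [ln(35/45) + (0.01 + 0.43²/2)·1.25] / 0.4808 = [-0.2513 + 0.1281] / 0.4808 = -0.2564 → -0.26
d₂ = d₁ − σ√T = -0.2564 − 0.4808 = -0.7371 → -0.74
exp(−rT) = exp(−0.01·1.25) = 0.9876
N(−d₂) = N(0.74) = 0.7704;  N(−d₁) = N(0.26) = 0.6026
P = 45·0.9876·0.7704 − 35·0.6026 = 34.2381 − 21.0910 = 13.1471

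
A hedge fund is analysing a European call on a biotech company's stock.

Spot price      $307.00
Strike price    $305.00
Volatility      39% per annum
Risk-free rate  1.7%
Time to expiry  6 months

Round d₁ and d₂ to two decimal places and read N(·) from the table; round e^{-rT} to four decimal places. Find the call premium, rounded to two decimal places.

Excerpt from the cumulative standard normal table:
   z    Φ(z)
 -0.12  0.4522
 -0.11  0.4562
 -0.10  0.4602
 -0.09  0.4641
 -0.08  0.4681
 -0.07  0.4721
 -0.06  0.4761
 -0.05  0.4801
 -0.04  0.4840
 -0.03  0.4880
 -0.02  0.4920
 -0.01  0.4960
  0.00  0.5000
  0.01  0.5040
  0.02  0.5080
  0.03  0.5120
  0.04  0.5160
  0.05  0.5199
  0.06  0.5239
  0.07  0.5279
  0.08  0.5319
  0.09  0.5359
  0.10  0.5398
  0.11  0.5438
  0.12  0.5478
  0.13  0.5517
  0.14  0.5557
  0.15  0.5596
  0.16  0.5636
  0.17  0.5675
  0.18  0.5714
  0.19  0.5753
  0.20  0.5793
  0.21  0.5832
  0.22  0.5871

$35.06

σ√T = 0.39 × 0.7071 = 0.2758
ln(S/K) + (r + σ²/2)T = ln(307/305) + (0.017 + 0.39²/2)·0.5 = 0.0065 + 0.0465 = 0.0531
d₁ = 0.0531 / 0.2758 = 0.1924 which rounds to 0.19
d₂ = d₁ − σ√T = 0.1924 − 0.2758 = -0.0834 which rounds to -0.08
exp(−rT) = exp(−0.017·0.5) = 0.9915
C = 307·N(0.19) − 305·0.9915·N(-0.08) = 307·0.5753 − 305·0.9915·0.4681 = 176.6171 − 141.5570 = 35.0601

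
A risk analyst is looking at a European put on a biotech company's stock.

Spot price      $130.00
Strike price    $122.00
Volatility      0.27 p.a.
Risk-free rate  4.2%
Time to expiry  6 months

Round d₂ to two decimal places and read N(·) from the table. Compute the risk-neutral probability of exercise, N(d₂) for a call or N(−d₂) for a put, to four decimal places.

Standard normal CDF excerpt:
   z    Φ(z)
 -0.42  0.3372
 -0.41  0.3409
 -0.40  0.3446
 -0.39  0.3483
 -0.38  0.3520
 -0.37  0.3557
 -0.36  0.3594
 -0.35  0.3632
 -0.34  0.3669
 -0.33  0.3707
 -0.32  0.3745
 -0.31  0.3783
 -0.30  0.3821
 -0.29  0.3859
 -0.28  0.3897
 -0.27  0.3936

0.3632

T = 0.5;  σ√T = 0.1909
ln(S/K) + (r + σ²/2)T = ln(130/122) + (0.042 + 0.27²/2)·0.5 = 0.0635 + 0.0392 = 0.1027
d₁ = 0.1027 / 0.1909 = 0.5381 ≈ 0.54
d₂ = d₁ − σ√T = 0.5381 − 0.1909 = 0.3472 ≈ 0.35
Risk-neutral Pr[S_T < K] = N(−d₂) = N(-0.35) = 0.3632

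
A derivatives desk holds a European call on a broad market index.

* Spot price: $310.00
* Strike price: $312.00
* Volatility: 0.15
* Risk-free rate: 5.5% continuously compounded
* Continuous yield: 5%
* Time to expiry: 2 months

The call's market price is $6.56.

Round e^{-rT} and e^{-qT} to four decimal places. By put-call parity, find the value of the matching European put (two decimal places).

exp(−qT) = exp(−0.05·0.1667) = 0.9917;  exp(−rT) = exp(−0.055·0.1667) = 0.9909
Put-call parity: C − P = S·e^(−qT) − K·e^(−rT) = 310·0.9917 − 312·0.9909 = 307.4270 − 309.1608 = -1.7338
P = C − (C − P) = 6.56 − (-1.7338) = 8.2938

$8.29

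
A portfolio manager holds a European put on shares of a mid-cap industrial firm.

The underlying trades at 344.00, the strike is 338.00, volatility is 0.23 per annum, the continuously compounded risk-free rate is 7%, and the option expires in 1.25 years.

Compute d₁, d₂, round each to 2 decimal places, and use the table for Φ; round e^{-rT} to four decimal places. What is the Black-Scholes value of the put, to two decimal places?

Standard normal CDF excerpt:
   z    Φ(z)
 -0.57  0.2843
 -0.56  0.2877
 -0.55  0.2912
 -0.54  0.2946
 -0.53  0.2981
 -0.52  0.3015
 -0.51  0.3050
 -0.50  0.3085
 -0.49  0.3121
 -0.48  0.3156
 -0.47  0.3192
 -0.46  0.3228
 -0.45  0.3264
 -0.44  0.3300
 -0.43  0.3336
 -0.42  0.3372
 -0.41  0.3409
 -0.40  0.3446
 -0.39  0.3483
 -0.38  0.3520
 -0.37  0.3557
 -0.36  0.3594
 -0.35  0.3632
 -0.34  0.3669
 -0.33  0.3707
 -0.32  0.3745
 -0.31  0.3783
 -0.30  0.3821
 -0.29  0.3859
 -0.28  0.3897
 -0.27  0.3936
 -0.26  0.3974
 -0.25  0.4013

σ√T = 0.23·√1.25 = 0.2571
d₁ = [ln(344/338) + (0.07 + 0.23²/2)·1.25] / 0.2571 = [0.0176 + 0.1206] / 0.2571 = 0.5373 ≈ 0.54
d₂ = d₁ − σ√T = 0.5373 − 0.2571 = 0.2801 ≈ 0.28
exp(−rT) = exp(−0.07·1.25) = 0.9162
P = 338·0.9162·N(-0.28) − 344·N(-0.54) = 338·0.9162·0.3897 − 344·0.2946 = 120.6806 − 101.3424 = 19.3382

19.34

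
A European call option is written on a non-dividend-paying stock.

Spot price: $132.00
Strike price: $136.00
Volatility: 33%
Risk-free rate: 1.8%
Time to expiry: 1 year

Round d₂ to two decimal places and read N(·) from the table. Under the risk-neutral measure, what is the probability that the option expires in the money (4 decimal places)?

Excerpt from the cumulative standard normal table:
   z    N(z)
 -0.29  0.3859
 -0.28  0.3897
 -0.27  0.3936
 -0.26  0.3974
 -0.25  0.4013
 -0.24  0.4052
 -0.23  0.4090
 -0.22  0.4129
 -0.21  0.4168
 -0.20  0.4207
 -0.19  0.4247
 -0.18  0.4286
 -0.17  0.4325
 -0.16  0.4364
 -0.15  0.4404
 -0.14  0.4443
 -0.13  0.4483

0.4207

σ√T = 0.33 × 1.0000 = 0.3300
d₁ = [ln(132/136) + (0.018 + 0.33²/2)·1] / 0.3300 = [-0.0299 + 0.0725] / 0.3300 = 0.1291 ≈ 0.13
d₂ = d₁ − σ√T = 0.1291 − 0.3300 = -0.2009 ≈ -0.20
Risk-neutral Pr[S_T > K] = N(d₂) = N(-0.20) = 0.4207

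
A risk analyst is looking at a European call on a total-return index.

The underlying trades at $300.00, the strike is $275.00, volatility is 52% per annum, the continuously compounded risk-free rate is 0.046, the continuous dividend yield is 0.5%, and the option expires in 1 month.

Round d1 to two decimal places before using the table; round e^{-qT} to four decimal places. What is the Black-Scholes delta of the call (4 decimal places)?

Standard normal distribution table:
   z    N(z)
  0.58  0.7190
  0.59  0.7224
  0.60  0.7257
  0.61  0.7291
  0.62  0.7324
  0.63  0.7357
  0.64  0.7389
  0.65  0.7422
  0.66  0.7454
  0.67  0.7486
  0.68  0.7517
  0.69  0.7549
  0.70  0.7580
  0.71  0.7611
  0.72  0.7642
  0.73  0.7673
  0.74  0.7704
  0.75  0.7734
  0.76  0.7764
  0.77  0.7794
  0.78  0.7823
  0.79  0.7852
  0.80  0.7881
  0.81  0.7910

σ√T = 0.52·√0.08333 = 0.1501
ln(S/K) + (r − q + σ²/2)T = ln(300/275) + (0.046 − 0.005 + 0.52²/2)·0.08333 = 0.0870 + 0.0147 = 0.1017
d₁ = 0.1017 / 0.1501 = 0.6775 ⇒ 0.68
N(d₁) = N(0.68) = 0.7517
Δ_call = exp(−qT)·N(d₁) = 0.9996·0.7517 = 0.7514

0.7514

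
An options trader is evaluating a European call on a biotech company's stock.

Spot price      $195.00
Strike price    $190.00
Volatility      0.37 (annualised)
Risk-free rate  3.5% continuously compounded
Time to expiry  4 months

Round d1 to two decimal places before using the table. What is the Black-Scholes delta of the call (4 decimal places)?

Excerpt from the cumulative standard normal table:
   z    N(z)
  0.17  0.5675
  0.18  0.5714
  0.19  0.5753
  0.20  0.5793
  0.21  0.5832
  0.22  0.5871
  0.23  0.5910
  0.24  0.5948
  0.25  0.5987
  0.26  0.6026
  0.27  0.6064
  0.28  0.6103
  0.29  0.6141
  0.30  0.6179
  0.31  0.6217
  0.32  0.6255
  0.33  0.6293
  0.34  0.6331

0.6103

σ√T = 0.37 × 0.5774 = 0.2136
d₁ = [ln(195/190) + (0.035 + ½·0.37²)·0.3333] / (σ√T) = (0.0260 + 0.0345) / 0.2136 = 0.2830 → 0.28
N(d₁) = N(0.28) = 0.6103
Δ_call = N(d₁) = 0.6103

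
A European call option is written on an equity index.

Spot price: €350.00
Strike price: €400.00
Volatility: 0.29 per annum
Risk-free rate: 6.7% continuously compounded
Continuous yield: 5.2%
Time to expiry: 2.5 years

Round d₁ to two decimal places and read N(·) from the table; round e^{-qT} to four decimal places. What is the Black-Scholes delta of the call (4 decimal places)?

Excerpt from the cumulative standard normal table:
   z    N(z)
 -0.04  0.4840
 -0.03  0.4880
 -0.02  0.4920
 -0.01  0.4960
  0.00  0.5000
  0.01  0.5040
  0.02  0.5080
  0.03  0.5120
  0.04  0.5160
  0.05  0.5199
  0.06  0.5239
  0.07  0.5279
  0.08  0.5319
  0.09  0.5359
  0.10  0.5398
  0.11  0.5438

0.4461

σ√T = 0.29·√2.5 = 0.4585
ln(S/K) + (r − q + σ²/2)T = ln(350/400) + (0.067 − 0.052 + 0.29²/2)·2.5 = -0.1335 + 0.1426 = 0.0091
d₁ = 0.0091 / 0.4585 = 0.0198 → 0.02
N(d₁) = N(0.02) = 0.5080
Δ_call = exp(−qT)·N(d₁) = 0.8781·0.5080 = 0.4461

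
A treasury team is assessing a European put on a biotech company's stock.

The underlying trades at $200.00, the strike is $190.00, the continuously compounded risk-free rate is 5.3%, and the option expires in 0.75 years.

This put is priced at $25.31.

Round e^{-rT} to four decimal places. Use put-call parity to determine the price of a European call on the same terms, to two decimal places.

e^(−rT) = e^(−0.053·0.75) = 0.9610
Put-call parity: C − P = S − K·e^(−rT) = 200 − 190·0.9610 = 200 − 182.5900 = 17.4100
C = P + (C − P) = 25.31 + (17.4100) = 42.7200

$42.72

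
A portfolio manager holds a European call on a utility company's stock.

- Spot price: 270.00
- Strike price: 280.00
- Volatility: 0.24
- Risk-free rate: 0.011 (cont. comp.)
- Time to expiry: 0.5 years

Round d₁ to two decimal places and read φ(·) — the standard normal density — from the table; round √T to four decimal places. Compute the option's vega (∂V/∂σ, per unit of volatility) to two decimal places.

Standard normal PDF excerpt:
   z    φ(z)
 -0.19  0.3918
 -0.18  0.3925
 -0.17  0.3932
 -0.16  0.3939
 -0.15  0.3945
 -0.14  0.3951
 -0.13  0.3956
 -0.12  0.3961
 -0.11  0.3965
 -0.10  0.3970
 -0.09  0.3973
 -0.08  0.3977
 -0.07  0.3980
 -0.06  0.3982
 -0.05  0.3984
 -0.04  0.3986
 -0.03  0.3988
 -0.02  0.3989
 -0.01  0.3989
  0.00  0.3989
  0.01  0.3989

75.79

T = 0.5;  σ√T = 0.1697
d₁ = [ln(270/280) + (0.011 + 0.24²/2)·0.5] / 0.1697 = [-0.0364 + 0.0199] / 0.1697 = -0.0970 → -0.10
√T = √0.5 = 0.7071
φ(d₁) = φ(-0.10) = 0.3970
vega = S·φ(d₁)·√T = 270·0.3970·0.7071 = 75.7940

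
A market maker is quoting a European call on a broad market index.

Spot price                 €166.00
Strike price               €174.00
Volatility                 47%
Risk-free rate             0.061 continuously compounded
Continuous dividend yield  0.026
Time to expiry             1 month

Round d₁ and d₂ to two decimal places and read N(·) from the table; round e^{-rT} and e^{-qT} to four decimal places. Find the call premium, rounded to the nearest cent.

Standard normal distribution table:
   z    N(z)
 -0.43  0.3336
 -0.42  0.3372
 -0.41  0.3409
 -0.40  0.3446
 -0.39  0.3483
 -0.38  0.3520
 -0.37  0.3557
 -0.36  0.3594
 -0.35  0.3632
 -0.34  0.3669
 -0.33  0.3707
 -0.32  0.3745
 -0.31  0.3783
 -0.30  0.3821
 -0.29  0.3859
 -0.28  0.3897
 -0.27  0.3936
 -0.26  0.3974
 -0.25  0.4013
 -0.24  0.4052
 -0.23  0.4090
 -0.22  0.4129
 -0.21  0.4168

€5.53

σ√T = 0.47·√0.08333 = 0.1357
d₁ = [ln(166/174) + (0.061 − 0.026 + 0.47²/2)·0.08333] / 0.1357 = [-0.0471 + 0.0121] / 0.1357 = -0.2576 → -0.26
d₂ = d₁ − σ√T = -0.2576 − 0.1357 = -0.3932 → -0.39
exp(−qT) = exp(−0.026·0.08333) = 0.9978;  exp(−rT) = exp(−0.061·0.08333) = 0.9949
N(d₁) = N(-0.26) = 0.3974;  N(d₂) = N(-0.39) = 0.3483
C = 166·0.9978·0.3974 − 174·0.9949·0.3483 = 65.8233 − 60.2951 = 5.5282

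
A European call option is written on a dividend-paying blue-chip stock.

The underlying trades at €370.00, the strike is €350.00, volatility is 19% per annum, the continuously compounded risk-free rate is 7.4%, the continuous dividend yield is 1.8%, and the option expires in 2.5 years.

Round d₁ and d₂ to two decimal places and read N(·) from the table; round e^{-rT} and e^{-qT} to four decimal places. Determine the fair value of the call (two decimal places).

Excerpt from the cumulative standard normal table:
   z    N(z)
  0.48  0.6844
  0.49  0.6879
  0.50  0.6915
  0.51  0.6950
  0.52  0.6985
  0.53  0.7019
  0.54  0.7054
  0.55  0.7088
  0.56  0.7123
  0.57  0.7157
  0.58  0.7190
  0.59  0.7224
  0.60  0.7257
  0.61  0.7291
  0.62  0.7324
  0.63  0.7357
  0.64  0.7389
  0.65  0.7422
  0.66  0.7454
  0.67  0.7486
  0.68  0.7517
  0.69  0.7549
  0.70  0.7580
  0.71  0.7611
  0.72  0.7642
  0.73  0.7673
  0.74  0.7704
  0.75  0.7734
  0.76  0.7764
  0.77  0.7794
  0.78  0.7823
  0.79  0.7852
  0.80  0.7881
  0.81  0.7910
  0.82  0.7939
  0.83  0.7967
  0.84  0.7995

σ√T = 0.19 × 1.5811 = 0.3004
d₁ = [ln(370/350) + (0.074 − 0.018 + 0.19²/2)·2.5] / 0.3004 = [0.0556 + 0.1851] / 0.3004 = 0.8012 → 0.80
d₂ = d₁ − σ√T = 0.8012 − 0.3004 = 0.5008 → 0.50
e^(−qT) = e^(−0.018·2.5) = 0.9560;  e^(−rT) = e^(−0.074·2.5) = 0.8311
N(d₁) = N(0.80) = 0.7881;  N(d₂) = N(0.50) = 0.6915
C = 370·0.9560·0.7881 − 350·0.8311·0.6915 = 278.7667 − 201.1470 = 77.6198

€77.62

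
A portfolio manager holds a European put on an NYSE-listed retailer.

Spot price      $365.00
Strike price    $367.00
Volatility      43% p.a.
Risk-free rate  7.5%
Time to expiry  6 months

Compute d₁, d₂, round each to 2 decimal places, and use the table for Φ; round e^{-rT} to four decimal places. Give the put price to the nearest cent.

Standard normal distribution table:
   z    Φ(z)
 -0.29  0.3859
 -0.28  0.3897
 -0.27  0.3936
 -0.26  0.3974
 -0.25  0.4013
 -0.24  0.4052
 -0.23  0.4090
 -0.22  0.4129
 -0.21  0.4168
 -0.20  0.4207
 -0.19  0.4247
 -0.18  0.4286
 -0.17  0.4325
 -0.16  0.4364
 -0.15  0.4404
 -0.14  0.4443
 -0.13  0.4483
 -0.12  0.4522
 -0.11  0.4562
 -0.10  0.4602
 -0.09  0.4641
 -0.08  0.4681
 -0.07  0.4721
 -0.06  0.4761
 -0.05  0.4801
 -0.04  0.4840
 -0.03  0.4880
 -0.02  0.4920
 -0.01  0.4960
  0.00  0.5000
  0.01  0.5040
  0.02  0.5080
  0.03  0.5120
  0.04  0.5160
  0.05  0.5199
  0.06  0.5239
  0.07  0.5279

$38.73

T = 0.5;  σ√T = 0.3041
d₁ = [ln(365/367) + (0.075 + 0.43²/2)·0.5] / 0.3041 = [-0.0055 + 0.0837] / 0.3041 = 0.2574 ⇒ 0.26
d₂ = d₁ − σ√T = 0.2574 − 0.3041 = -0.0467 ⇒ -0.05
e^(−rT) = e^(−0.075·0.5) = 0.9632
N(−d₂) = N(0.05) = 0.5199;  N(−d₁) = N(-0.26) = 0.3974
P = 367·0.9632·0.5199 − 365·0.3974 = 183.7817 − 145.0510 = 38.7307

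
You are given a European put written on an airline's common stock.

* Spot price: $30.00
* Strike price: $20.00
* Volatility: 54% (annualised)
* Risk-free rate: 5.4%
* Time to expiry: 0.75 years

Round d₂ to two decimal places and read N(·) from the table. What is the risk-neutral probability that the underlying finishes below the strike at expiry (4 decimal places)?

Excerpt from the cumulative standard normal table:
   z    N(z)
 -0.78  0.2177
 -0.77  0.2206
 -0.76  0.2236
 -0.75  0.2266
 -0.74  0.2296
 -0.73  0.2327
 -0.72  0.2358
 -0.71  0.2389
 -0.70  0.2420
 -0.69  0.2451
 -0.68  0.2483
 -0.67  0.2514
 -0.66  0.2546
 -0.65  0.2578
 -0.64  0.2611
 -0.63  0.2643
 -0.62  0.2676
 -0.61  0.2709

σ√T = 0.54 × 0.8660 = 0.4677
ln(S/K) + (r + σ²/2)T = ln(30/20) + (0.054 + 0.54²/2)·0.75 = 0.4055 + 0.1499 = 0.5553
d₁ = 0.5553 / 0.4677 = 1.1874 which rounds to 1.19
d₂ = d₁ − σ√T = 1.1874 − 0.4677 = 0.7198 which rounds to 0.72
Risk-neutral Pr[S_T < K] = N(−d₂) = N(-0.72) = 0.2358

0.2358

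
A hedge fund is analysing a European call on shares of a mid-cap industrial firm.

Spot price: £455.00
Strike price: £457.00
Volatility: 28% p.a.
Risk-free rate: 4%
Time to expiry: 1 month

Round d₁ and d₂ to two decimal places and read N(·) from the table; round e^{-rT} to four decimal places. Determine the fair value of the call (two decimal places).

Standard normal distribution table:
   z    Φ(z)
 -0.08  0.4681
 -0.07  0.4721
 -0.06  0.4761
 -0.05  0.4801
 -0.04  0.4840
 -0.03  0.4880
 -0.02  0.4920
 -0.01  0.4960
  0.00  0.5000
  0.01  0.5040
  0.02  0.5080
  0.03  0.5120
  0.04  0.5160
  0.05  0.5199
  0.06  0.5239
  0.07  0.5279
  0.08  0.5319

£14.28

σ√T = 0.28 × 0.2887 = 0.0808
d₁ = [ln(455/457) + (0.04 + 0.28²/2)·0.08333] / 0.0808 = [-0.0044 + 0.0066] / 0.0808 = 0.0274 ≈ 0.03
d₂ = d₁ − σ√T = 0.0274 − 0.0808 = -0.0534 ≈ -0.05
e^(−rT) = e^(−0.04·0.08333) = 0.9967
N(d₁) = N(0.03) = 0.5120;  N(d₂) = N(-0.05) = 0.4801
C = 455·0.5120 − 457·0.9967·0.4801 = 232.9600 − 218.6817 = 14.2783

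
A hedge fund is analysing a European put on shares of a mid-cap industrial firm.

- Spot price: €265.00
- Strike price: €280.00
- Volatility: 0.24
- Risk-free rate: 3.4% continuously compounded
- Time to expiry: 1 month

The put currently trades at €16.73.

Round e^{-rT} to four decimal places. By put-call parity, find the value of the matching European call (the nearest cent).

exp(−rT) = exp(−0.034·0.08333) = 0.9972
Put-call parity: C − P = S − K·e^(−rT) = 265 − 280·0.9972 = 265 − 279.2160 = -14.2160
C = P + (C − P) = 16.73 + (-14.2160) = 2.5140

€2.51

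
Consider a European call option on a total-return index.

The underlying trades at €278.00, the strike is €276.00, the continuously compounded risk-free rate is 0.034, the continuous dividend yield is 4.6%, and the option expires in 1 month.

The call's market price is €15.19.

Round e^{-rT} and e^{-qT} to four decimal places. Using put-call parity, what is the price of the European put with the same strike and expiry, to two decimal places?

€13.47

exp(−qT) = exp(−0.046·0.08333) = 0.9962;  exp(−rT) = exp(−0.034·0.08333) = 0.9972
Put-call parity: C − P = S·e^(−qT) − K·e^(−rT) = 278·0.9962 − 276·0.9972 = 276.9436 − 275.2272 = 1.7164
P = C − (C − P) = 15.19 − (1.7164) = 13.4736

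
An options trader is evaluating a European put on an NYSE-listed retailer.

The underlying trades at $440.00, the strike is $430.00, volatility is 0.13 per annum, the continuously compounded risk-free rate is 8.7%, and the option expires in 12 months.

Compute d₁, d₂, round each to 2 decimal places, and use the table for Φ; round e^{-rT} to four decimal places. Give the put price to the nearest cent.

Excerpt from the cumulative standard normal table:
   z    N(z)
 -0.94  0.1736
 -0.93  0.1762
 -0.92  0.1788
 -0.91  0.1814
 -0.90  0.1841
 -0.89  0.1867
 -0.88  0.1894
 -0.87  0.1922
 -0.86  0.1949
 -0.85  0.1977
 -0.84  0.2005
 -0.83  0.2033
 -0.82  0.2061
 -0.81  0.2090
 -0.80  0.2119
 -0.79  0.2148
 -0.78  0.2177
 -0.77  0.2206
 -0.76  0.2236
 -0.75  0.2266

$6.00

T = 1;  σ√T = 0.1300
d₁ = [ln(440/430) + (0.087 + 0.13²/2)·1] / 0.1300 = [0.0230 + 0.0954] / 0.1300 = 0.9111 which rounds to 0.91
d₂ = d₁ − σ√T = 0.9111 − 0.1300 = 0.7811 which rounds to 0.78
exp(−rT) = exp(−0.087·1) = 0.9167
N(−d₂) = N(-0.78) = 0.2177;  N(−d₁) = N(-0.91) = 0.1814
P = 430·0.9167·0.2177 − 440·0.1814 = 85.8132 − 79.8160 = 5.9972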